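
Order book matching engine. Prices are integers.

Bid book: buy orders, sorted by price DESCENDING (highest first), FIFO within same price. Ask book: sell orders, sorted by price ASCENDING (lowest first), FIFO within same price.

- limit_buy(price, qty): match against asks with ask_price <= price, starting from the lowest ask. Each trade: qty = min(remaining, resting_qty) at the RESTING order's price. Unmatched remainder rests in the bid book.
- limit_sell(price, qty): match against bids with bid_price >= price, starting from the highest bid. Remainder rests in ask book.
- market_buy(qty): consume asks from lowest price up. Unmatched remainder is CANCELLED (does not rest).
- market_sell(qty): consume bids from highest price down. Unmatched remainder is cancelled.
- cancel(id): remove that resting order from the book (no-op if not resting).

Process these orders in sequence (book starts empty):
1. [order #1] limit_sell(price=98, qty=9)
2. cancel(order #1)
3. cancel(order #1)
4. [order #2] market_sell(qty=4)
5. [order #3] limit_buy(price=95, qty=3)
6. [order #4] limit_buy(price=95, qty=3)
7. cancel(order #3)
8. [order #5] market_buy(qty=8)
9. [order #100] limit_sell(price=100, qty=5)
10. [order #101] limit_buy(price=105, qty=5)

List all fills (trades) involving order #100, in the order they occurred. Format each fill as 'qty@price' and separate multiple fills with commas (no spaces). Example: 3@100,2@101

After op 1 [order #1] limit_sell(price=98, qty=9): fills=none; bids=[-] asks=[#1:9@98]
After op 2 cancel(order #1): fills=none; bids=[-] asks=[-]
After op 3 cancel(order #1): fills=none; bids=[-] asks=[-]
After op 4 [order #2] market_sell(qty=4): fills=none; bids=[-] asks=[-]
After op 5 [order #3] limit_buy(price=95, qty=3): fills=none; bids=[#3:3@95] asks=[-]
After op 6 [order #4] limit_buy(price=95, qty=3): fills=none; bids=[#3:3@95 #4:3@95] asks=[-]
After op 7 cancel(order #3): fills=none; bids=[#4:3@95] asks=[-]
After op 8 [order #5] market_buy(qty=8): fills=none; bids=[#4:3@95] asks=[-]
After op 9 [order #100] limit_sell(price=100, qty=5): fills=none; bids=[#4:3@95] asks=[#100:5@100]
After op 10 [order #101] limit_buy(price=105, qty=5): fills=#101x#100:5@100; bids=[#4:3@95] asks=[-]

Answer: 5@100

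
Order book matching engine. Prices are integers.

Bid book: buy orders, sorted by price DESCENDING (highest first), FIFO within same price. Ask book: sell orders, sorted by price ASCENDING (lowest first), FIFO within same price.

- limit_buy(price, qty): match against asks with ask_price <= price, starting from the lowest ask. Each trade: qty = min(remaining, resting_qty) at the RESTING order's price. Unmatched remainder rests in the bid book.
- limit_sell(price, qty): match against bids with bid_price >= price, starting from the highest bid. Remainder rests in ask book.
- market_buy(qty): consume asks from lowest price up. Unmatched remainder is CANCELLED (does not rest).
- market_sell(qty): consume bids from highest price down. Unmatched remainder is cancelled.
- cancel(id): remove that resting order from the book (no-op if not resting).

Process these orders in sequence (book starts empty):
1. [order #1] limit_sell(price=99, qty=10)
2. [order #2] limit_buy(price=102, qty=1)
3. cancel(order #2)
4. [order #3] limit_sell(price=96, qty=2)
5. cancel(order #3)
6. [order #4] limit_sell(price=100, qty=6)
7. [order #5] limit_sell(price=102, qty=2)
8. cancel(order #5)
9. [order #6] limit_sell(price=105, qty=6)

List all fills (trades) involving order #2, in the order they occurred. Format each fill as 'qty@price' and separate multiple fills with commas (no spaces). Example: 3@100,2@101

After op 1 [order #1] limit_sell(price=99, qty=10): fills=none; bids=[-] asks=[#1:10@99]
After op 2 [order #2] limit_buy(price=102, qty=1): fills=#2x#1:1@99; bids=[-] asks=[#1:9@99]
After op 3 cancel(order #2): fills=none; bids=[-] asks=[#1:9@99]
After op 4 [order #3] limit_sell(price=96, qty=2): fills=none; bids=[-] asks=[#3:2@96 #1:9@99]
After op 5 cancel(order #3): fills=none; bids=[-] asks=[#1:9@99]
After op 6 [order #4] limit_sell(price=100, qty=6): fills=none; bids=[-] asks=[#1:9@99 #4:6@100]
After op 7 [order #5] limit_sell(price=102, qty=2): fills=none; bids=[-] asks=[#1:9@99 #4:6@100 #5:2@102]
After op 8 cancel(order #5): fills=none; bids=[-] asks=[#1:9@99 #4:6@100]
After op 9 [order #6] limit_sell(price=105, qty=6): fills=none; bids=[-] asks=[#1:9@99 #4:6@100 #6:6@105]

Answer: 1@99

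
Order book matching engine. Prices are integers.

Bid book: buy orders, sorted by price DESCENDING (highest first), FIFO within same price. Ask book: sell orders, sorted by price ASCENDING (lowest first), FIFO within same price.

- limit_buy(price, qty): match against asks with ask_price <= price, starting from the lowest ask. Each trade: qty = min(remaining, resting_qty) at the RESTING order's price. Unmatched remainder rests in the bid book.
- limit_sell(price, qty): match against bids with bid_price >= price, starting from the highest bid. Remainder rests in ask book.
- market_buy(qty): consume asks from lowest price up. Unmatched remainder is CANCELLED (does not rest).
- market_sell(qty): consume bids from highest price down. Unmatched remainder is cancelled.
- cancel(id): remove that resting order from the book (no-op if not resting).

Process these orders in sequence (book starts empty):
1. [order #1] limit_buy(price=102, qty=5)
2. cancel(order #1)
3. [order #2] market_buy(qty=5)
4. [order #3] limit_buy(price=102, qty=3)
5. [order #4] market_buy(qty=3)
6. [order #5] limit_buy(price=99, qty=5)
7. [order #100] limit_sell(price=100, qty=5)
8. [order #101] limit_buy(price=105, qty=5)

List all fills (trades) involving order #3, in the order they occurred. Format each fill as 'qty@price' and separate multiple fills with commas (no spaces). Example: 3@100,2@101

Answer: 3@102

Derivation:
After op 1 [order #1] limit_buy(price=102, qty=5): fills=none; bids=[#1:5@102] asks=[-]
After op 2 cancel(order #1): fills=none; bids=[-] asks=[-]
After op 3 [order #2] market_buy(qty=5): fills=none; bids=[-] asks=[-]
After op 4 [order #3] limit_buy(price=102, qty=3): fills=none; bids=[#3:3@102] asks=[-]
After op 5 [order #4] market_buy(qty=3): fills=none; bids=[#3:3@102] asks=[-]
After op 6 [order #5] limit_buy(price=99, qty=5): fills=none; bids=[#3:3@102 #5:5@99] asks=[-]
After op 7 [order #100] limit_sell(price=100, qty=5): fills=#3x#100:3@102; bids=[#5:5@99] asks=[#100:2@100]
After op 8 [order #101] limit_buy(price=105, qty=5): fills=#101x#100:2@100; bids=[#101:3@105 #5:5@99] asks=[-]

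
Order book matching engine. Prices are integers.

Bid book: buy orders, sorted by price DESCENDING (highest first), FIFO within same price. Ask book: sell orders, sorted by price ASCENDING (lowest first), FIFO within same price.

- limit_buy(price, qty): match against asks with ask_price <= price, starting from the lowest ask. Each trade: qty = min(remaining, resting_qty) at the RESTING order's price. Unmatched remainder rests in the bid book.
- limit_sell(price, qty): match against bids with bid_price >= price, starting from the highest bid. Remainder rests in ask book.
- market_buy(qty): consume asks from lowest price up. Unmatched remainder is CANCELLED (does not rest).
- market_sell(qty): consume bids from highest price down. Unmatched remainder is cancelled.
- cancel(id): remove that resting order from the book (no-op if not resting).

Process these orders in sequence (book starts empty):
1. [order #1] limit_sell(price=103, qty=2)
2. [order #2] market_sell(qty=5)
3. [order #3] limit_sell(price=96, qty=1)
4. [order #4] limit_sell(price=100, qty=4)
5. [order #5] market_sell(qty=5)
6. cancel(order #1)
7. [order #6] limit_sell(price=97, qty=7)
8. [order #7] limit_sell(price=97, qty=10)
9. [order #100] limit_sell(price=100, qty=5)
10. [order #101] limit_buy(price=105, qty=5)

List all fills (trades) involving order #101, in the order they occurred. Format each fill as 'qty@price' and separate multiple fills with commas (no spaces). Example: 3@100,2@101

Answer: 1@96,4@97

Derivation:
After op 1 [order #1] limit_sell(price=103, qty=2): fills=none; bids=[-] asks=[#1:2@103]
After op 2 [order #2] market_sell(qty=5): fills=none; bids=[-] asks=[#1:2@103]
After op 3 [order #3] limit_sell(price=96, qty=1): fills=none; bids=[-] asks=[#3:1@96 #1:2@103]
After op 4 [order #4] limit_sell(price=100, qty=4): fills=none; bids=[-] asks=[#3:1@96 #4:4@100 #1:2@103]
After op 5 [order #5] market_sell(qty=5): fills=none; bids=[-] asks=[#3:1@96 #4:4@100 #1:2@103]
After op 6 cancel(order #1): fills=none; bids=[-] asks=[#3:1@96 #4:4@100]
After op 7 [order #6] limit_sell(price=97, qty=7): fills=none; bids=[-] asks=[#3:1@96 #6:7@97 #4:4@100]
After op 8 [order #7] limit_sell(price=97, qty=10): fills=none; bids=[-] asks=[#3:1@96 #6:7@97 #7:10@97 #4:4@100]
After op 9 [order #100] limit_sell(price=100, qty=5): fills=none; bids=[-] asks=[#3:1@96 #6:7@97 #7:10@97 #4:4@100 #100:5@100]
After op 10 [order #101] limit_buy(price=105, qty=5): fills=#101x#3:1@96 #101x#6:4@97; bids=[-] asks=[#6:3@97 #7:10@97 #4:4@100 #100:5@100]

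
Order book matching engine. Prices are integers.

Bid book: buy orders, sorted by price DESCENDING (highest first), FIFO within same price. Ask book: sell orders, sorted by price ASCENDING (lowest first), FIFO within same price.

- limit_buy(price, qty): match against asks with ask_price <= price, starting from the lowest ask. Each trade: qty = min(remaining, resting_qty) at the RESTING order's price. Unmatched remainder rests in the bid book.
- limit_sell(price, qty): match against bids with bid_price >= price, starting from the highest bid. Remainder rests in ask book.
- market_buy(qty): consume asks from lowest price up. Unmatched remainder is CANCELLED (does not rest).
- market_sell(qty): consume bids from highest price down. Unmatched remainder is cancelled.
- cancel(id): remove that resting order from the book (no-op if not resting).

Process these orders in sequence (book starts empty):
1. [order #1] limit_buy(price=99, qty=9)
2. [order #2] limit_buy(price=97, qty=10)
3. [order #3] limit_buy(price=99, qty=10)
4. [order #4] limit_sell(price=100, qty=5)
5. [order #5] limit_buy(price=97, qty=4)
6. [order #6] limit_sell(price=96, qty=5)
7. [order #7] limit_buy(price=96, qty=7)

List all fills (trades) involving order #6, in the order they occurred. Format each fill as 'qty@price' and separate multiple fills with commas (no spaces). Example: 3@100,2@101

After op 1 [order #1] limit_buy(price=99, qty=9): fills=none; bids=[#1:9@99] asks=[-]
After op 2 [order #2] limit_buy(price=97, qty=10): fills=none; bids=[#1:9@99 #2:10@97] asks=[-]
After op 3 [order #3] limit_buy(price=99, qty=10): fills=none; bids=[#1:9@99 #3:10@99 #2:10@97] asks=[-]
After op 4 [order #4] limit_sell(price=100, qty=5): fills=none; bids=[#1:9@99 #3:10@99 #2:10@97] asks=[#4:5@100]
After op 5 [order #5] limit_buy(price=97, qty=4): fills=none; bids=[#1:9@99 #3:10@99 #2:10@97 #5:4@97] asks=[#4:5@100]
After op 6 [order #6] limit_sell(price=96, qty=5): fills=#1x#6:5@99; bids=[#1:4@99 #3:10@99 #2:10@97 #5:4@97] asks=[#4:5@100]
After op 7 [order #7] limit_buy(price=96, qty=7): fills=none; bids=[#1:4@99 #3:10@99 #2:10@97 #5:4@97 #7:7@96] asks=[#4:5@100]

Answer: 5@99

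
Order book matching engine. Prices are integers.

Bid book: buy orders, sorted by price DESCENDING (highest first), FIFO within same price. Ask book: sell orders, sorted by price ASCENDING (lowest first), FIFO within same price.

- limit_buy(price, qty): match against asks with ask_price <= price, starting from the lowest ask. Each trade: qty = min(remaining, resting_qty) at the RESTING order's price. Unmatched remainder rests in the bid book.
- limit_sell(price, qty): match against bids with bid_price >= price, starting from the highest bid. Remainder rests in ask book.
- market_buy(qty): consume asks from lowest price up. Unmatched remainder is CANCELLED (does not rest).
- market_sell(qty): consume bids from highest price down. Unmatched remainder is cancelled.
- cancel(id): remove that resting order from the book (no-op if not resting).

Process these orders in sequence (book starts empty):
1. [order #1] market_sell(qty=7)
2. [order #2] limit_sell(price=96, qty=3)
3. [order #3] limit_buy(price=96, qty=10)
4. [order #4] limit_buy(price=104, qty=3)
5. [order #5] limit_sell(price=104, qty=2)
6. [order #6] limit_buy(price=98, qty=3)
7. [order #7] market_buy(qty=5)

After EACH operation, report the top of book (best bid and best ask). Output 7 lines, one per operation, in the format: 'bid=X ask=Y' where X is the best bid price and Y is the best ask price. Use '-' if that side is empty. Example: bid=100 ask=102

Answer: bid=- ask=-
bid=- ask=96
bid=96 ask=-
bid=104 ask=-
bid=104 ask=-
bid=104 ask=-
bid=104 ask=-

Derivation:
After op 1 [order #1] market_sell(qty=7): fills=none; bids=[-] asks=[-]
After op 2 [order #2] limit_sell(price=96, qty=3): fills=none; bids=[-] asks=[#2:3@96]
After op 3 [order #3] limit_buy(price=96, qty=10): fills=#3x#2:3@96; bids=[#3:7@96] asks=[-]
After op 4 [order #4] limit_buy(price=104, qty=3): fills=none; bids=[#4:3@104 #3:7@96] asks=[-]
After op 5 [order #5] limit_sell(price=104, qty=2): fills=#4x#5:2@104; bids=[#4:1@104 #3:7@96] asks=[-]
After op 6 [order #6] limit_buy(price=98, qty=3): fills=none; bids=[#4:1@104 #6:3@98 #3:7@96] asks=[-]
After op 7 [order #7] market_buy(qty=5): fills=none; bids=[#4:1@104 #6:3@98 #3:7@96] asks=[-]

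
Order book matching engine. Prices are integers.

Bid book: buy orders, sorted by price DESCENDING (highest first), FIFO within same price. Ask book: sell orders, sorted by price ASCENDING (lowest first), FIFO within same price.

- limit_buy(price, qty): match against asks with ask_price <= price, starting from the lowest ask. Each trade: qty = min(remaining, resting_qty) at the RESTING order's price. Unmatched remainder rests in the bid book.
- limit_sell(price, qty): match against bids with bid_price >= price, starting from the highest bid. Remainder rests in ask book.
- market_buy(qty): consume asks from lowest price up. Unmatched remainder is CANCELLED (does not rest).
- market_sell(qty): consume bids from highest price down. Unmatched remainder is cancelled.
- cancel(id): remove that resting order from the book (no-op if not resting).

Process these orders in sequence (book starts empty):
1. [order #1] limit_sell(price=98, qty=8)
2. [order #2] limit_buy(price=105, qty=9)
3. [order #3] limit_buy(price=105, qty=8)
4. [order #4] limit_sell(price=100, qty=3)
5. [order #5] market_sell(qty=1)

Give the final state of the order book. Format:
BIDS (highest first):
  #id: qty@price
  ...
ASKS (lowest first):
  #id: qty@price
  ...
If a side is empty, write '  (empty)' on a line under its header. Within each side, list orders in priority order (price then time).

Answer: BIDS (highest first):
  #3: 5@105
ASKS (lowest first):
  (empty)

Derivation:
After op 1 [order #1] limit_sell(price=98, qty=8): fills=none; bids=[-] asks=[#1:8@98]
After op 2 [order #2] limit_buy(price=105, qty=9): fills=#2x#1:8@98; bids=[#2:1@105] asks=[-]
After op 3 [order #3] limit_buy(price=105, qty=8): fills=none; bids=[#2:1@105 #3:8@105] asks=[-]
After op 4 [order #4] limit_sell(price=100, qty=3): fills=#2x#4:1@105 #3x#4:2@105; bids=[#3:6@105] asks=[-]
After op 5 [order #5] market_sell(qty=1): fills=#3x#5:1@105; bids=[#3:5@105] asks=[-]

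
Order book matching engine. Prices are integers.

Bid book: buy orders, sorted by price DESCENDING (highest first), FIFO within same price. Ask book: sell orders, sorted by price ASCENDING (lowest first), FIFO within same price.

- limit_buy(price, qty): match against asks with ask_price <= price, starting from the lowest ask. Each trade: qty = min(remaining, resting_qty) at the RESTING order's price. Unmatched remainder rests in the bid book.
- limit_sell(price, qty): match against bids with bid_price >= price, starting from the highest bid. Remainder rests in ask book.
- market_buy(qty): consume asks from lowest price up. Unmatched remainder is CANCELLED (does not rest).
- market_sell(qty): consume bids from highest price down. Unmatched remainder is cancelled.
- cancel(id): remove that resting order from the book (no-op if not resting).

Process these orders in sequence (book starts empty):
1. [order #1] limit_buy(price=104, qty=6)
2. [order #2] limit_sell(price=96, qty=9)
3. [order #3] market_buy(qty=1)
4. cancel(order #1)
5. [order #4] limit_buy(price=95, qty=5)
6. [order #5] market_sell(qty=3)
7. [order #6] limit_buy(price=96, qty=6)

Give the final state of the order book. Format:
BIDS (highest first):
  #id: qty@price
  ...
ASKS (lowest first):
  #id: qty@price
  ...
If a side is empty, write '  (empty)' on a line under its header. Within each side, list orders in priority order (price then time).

After op 1 [order #1] limit_buy(price=104, qty=6): fills=none; bids=[#1:6@104] asks=[-]
After op 2 [order #2] limit_sell(price=96, qty=9): fills=#1x#2:6@104; bids=[-] asks=[#2:3@96]
After op 3 [order #3] market_buy(qty=1): fills=#3x#2:1@96; bids=[-] asks=[#2:2@96]
After op 4 cancel(order #1): fills=none; bids=[-] asks=[#2:2@96]
After op 5 [order #4] limit_buy(price=95, qty=5): fills=none; bids=[#4:5@95] asks=[#2:2@96]
After op 6 [order #5] market_sell(qty=3): fills=#4x#5:3@95; bids=[#4:2@95] asks=[#2:2@96]
After op 7 [order #6] limit_buy(price=96, qty=6): fills=#6x#2:2@96; bids=[#6:4@96 #4:2@95] asks=[-]

Answer: BIDS (highest first):
  #6: 4@96
  #4: 2@95
ASKS (lowest first):
  (empty)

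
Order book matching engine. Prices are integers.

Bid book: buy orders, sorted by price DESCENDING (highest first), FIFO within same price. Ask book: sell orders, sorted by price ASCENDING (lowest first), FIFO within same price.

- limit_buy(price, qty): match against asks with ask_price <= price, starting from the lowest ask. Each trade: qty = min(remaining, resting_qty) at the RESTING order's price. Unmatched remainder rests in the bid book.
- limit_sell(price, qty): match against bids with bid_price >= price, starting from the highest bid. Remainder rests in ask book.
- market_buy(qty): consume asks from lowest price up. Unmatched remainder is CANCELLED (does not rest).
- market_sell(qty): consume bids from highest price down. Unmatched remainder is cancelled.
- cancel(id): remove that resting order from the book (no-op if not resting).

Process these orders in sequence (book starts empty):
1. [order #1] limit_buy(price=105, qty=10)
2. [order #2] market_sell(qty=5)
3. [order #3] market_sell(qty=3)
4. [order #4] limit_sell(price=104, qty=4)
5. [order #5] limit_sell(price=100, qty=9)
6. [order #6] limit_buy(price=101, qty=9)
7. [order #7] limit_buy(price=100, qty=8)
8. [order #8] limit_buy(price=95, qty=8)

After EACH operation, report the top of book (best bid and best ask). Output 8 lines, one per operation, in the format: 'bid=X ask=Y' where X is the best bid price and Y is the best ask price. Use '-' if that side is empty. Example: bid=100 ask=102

Answer: bid=105 ask=-
bid=105 ask=-
bid=105 ask=-
bid=- ask=104
bid=- ask=100
bid=- ask=104
bid=100 ask=104
bid=100 ask=104

Derivation:
After op 1 [order #1] limit_buy(price=105, qty=10): fills=none; bids=[#1:10@105] asks=[-]
After op 2 [order #2] market_sell(qty=5): fills=#1x#2:5@105; bids=[#1:5@105] asks=[-]
After op 3 [order #3] market_sell(qty=3): fills=#1x#3:3@105; bids=[#1:2@105] asks=[-]
After op 4 [order #4] limit_sell(price=104, qty=4): fills=#1x#4:2@105; bids=[-] asks=[#4:2@104]
After op 5 [order #5] limit_sell(price=100, qty=9): fills=none; bids=[-] asks=[#5:9@100 #4:2@104]
After op 6 [order #6] limit_buy(price=101, qty=9): fills=#6x#5:9@100; bids=[-] asks=[#4:2@104]
After op 7 [order #7] limit_buy(price=100, qty=8): fills=none; bids=[#7:8@100] asks=[#4:2@104]
After op 8 [order #8] limit_buy(price=95, qty=8): fills=none; bids=[#7:8@100 #8:8@95] asks=[#4:2@104]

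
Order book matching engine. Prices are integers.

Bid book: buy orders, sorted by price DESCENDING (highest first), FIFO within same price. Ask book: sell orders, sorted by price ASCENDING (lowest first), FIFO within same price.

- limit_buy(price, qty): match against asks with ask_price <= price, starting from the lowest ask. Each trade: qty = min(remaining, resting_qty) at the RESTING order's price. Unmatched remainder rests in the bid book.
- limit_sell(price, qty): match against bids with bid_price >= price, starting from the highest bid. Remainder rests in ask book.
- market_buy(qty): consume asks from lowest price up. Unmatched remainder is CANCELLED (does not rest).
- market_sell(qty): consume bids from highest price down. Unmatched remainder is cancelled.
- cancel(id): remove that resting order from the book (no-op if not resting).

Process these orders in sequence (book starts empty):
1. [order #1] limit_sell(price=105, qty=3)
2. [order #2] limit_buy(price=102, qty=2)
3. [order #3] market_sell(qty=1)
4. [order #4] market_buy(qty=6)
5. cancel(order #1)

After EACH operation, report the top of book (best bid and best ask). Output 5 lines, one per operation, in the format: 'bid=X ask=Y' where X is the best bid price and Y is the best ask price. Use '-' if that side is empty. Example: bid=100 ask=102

After op 1 [order #1] limit_sell(price=105, qty=3): fills=none; bids=[-] asks=[#1:3@105]
After op 2 [order #2] limit_buy(price=102, qty=2): fills=none; bids=[#2:2@102] asks=[#1:3@105]
After op 3 [order #3] market_sell(qty=1): fills=#2x#3:1@102; bids=[#2:1@102] asks=[#1:3@105]
After op 4 [order #4] market_buy(qty=6): fills=#4x#1:3@105; bids=[#2:1@102] asks=[-]
After op 5 cancel(order #1): fills=none; bids=[#2:1@102] asks=[-]

Answer: bid=- ask=105
bid=102 ask=105
bid=102 ask=105
bid=102 ask=-
bid=102 ask=-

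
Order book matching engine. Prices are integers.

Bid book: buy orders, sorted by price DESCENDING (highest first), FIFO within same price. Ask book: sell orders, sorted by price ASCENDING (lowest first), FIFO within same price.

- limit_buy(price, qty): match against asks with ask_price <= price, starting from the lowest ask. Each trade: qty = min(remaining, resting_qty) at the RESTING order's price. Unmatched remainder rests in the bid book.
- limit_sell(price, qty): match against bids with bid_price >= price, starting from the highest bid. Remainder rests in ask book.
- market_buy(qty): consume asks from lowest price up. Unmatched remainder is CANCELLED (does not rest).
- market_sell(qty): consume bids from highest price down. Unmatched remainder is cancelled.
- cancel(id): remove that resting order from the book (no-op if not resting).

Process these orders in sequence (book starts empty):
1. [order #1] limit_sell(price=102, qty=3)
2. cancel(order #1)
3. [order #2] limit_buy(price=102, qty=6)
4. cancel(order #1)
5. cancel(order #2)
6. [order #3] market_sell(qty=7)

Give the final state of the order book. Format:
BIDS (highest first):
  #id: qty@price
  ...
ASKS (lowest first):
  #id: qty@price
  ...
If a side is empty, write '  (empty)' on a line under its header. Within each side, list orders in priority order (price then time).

Answer: BIDS (highest first):
  (empty)
ASKS (lowest first):
  (empty)

Derivation:
After op 1 [order #1] limit_sell(price=102, qty=3): fills=none; bids=[-] asks=[#1:3@102]
After op 2 cancel(order #1): fills=none; bids=[-] asks=[-]
After op 3 [order #2] limit_buy(price=102, qty=6): fills=none; bids=[#2:6@102] asks=[-]
After op 4 cancel(order #1): fills=none; bids=[#2:6@102] asks=[-]
After op 5 cancel(order #2): fills=none; bids=[-] asks=[-]
After op 6 [order #3] market_sell(qty=7): fills=none; bids=[-] asks=[-]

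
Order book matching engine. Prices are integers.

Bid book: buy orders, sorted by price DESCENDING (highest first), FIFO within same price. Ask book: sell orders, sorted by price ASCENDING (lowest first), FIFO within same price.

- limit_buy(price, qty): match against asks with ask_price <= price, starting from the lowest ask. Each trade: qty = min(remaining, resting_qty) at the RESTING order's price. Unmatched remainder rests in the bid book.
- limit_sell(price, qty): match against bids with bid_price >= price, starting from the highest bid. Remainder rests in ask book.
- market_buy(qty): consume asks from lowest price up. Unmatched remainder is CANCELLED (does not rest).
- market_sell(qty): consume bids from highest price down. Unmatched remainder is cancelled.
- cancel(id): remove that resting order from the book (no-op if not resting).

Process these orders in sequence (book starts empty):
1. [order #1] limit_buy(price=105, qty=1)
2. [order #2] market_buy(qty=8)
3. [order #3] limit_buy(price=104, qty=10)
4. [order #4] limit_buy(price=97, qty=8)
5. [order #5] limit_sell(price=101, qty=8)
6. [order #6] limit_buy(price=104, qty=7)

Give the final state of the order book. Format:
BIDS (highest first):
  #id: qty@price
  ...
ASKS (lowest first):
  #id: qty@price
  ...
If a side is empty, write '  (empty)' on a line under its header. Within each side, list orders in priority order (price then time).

After op 1 [order #1] limit_buy(price=105, qty=1): fills=none; bids=[#1:1@105] asks=[-]
After op 2 [order #2] market_buy(qty=8): fills=none; bids=[#1:1@105] asks=[-]
After op 3 [order #3] limit_buy(price=104, qty=10): fills=none; bids=[#1:1@105 #3:10@104] asks=[-]
After op 4 [order #4] limit_buy(price=97, qty=8): fills=none; bids=[#1:1@105 #3:10@104 #4:8@97] asks=[-]
After op 5 [order #5] limit_sell(price=101, qty=8): fills=#1x#5:1@105 #3x#5:7@104; bids=[#3:3@104 #4:8@97] asks=[-]
After op 6 [order #6] limit_buy(price=104, qty=7): fills=none; bids=[#3:3@104 #6:7@104 #4:8@97] asks=[-]

Answer: BIDS (highest first):
  #3: 3@104
  #6: 7@104
  #4: 8@97
ASKS (lowest first):
  (empty)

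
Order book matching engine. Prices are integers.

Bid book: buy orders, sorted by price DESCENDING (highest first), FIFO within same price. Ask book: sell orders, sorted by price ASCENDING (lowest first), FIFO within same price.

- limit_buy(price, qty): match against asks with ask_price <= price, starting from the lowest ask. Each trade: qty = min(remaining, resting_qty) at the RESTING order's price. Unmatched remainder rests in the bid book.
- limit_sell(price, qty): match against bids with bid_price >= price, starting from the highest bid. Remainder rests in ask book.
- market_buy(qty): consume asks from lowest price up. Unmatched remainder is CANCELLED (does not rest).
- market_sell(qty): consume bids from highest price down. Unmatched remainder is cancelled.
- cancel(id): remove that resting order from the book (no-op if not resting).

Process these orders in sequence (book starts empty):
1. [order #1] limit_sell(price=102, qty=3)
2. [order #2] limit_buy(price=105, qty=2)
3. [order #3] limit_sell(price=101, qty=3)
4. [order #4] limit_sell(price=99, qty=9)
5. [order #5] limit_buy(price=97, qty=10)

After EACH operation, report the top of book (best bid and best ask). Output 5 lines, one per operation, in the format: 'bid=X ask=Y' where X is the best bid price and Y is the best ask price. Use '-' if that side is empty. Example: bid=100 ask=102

After op 1 [order #1] limit_sell(price=102, qty=3): fills=none; bids=[-] asks=[#1:3@102]
After op 2 [order #2] limit_buy(price=105, qty=2): fills=#2x#1:2@102; bids=[-] asks=[#1:1@102]
After op 3 [order #3] limit_sell(price=101, qty=3): fills=none; bids=[-] asks=[#3:3@101 #1:1@102]
After op 4 [order #4] limit_sell(price=99, qty=9): fills=none; bids=[-] asks=[#4:9@99 #3:3@101 #1:1@102]
After op 5 [order #5] limit_buy(price=97, qty=10): fills=none; bids=[#5:10@97] asks=[#4:9@99 #3:3@101 #1:1@102]

Answer: bid=- ask=102
bid=- ask=102
bid=- ask=101
bid=- ask=99
bid=97 ask=99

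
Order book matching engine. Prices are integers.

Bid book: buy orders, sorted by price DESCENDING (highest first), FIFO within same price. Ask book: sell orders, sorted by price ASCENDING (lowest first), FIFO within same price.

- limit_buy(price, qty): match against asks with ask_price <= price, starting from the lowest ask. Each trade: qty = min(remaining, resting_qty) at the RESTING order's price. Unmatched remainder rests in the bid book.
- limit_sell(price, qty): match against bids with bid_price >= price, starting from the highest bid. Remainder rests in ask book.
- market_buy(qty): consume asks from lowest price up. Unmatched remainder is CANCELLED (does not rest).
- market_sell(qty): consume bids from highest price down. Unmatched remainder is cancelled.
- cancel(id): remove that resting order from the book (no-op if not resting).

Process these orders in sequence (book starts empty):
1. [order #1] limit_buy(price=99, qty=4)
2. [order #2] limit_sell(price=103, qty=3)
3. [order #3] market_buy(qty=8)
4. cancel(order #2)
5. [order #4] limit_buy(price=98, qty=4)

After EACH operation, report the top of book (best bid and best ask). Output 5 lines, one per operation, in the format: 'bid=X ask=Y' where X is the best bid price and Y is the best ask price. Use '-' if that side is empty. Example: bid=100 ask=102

Answer: bid=99 ask=-
bid=99 ask=103
bid=99 ask=-
bid=99 ask=-
bid=99 ask=-

Derivation:
After op 1 [order #1] limit_buy(price=99, qty=4): fills=none; bids=[#1:4@99] asks=[-]
After op 2 [order #2] limit_sell(price=103, qty=3): fills=none; bids=[#1:4@99] asks=[#2:3@103]
After op 3 [order #3] market_buy(qty=8): fills=#3x#2:3@103; bids=[#1:4@99] asks=[-]
After op 4 cancel(order #2): fills=none; bids=[#1:4@99] asks=[-]
After op 5 [order #4] limit_buy(price=98, qty=4): fills=none; bids=[#1:4@99 #4:4@98] asks=[-]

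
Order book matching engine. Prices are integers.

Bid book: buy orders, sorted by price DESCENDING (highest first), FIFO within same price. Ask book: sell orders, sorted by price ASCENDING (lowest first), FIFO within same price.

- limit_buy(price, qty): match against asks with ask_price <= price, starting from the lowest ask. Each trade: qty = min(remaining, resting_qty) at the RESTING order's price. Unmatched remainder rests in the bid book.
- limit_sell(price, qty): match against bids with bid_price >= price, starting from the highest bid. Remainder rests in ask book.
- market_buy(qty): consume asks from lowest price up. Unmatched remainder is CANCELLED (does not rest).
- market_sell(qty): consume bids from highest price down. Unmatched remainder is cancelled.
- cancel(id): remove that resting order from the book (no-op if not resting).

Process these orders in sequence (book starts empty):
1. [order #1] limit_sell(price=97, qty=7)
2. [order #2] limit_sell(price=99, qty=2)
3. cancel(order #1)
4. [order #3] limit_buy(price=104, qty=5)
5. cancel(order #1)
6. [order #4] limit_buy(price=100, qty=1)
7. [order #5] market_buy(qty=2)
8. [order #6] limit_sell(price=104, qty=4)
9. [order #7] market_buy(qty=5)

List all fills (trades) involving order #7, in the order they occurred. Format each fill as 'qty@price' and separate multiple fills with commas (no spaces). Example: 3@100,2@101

Answer: 1@104

Derivation:
After op 1 [order #1] limit_sell(price=97, qty=7): fills=none; bids=[-] asks=[#1:7@97]
After op 2 [order #2] limit_sell(price=99, qty=2): fills=none; bids=[-] asks=[#1:7@97 #2:2@99]
After op 3 cancel(order #1): fills=none; bids=[-] asks=[#2:2@99]
After op 4 [order #3] limit_buy(price=104, qty=5): fills=#3x#2:2@99; bids=[#3:3@104] asks=[-]
After op 5 cancel(order #1): fills=none; bids=[#3:3@104] asks=[-]
After op 6 [order #4] limit_buy(price=100, qty=1): fills=none; bids=[#3:3@104 #4:1@100] asks=[-]
After op 7 [order #5] market_buy(qty=2): fills=none; bids=[#3:3@104 #4:1@100] asks=[-]
After op 8 [order #6] limit_sell(price=104, qty=4): fills=#3x#6:3@104; bids=[#4:1@100] asks=[#6:1@104]
After op 9 [order #7] market_buy(qty=5): fills=#7x#6:1@104; bids=[#4:1@100] asks=[-]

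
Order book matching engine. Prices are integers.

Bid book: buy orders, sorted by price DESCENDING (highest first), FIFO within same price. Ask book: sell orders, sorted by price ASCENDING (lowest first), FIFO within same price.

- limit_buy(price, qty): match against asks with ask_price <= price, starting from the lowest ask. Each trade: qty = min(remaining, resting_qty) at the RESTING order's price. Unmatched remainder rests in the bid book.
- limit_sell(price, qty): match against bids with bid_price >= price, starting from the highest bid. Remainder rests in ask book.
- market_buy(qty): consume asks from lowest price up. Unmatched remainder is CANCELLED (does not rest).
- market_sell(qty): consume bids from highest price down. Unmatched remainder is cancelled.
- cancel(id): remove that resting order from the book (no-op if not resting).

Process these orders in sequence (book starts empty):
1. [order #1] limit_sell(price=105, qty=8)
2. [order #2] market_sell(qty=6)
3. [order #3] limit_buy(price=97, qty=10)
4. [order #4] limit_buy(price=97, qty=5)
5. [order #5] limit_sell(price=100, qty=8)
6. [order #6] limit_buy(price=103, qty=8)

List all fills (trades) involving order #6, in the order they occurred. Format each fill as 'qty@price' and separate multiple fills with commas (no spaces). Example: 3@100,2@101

After op 1 [order #1] limit_sell(price=105, qty=8): fills=none; bids=[-] asks=[#1:8@105]
After op 2 [order #2] market_sell(qty=6): fills=none; bids=[-] asks=[#1:8@105]
After op 3 [order #3] limit_buy(price=97, qty=10): fills=none; bids=[#3:10@97] asks=[#1:8@105]
After op 4 [order #4] limit_buy(price=97, qty=5): fills=none; bids=[#3:10@97 #4:5@97] asks=[#1:8@105]
After op 5 [order #5] limit_sell(price=100, qty=8): fills=none; bids=[#3:10@97 #4:5@97] asks=[#5:8@100 #1:8@105]
After op 6 [order #6] limit_buy(price=103, qty=8): fills=#6x#5:8@100; bids=[#3:10@97 #4:5@97] asks=[#1:8@105]

Answer: 8@100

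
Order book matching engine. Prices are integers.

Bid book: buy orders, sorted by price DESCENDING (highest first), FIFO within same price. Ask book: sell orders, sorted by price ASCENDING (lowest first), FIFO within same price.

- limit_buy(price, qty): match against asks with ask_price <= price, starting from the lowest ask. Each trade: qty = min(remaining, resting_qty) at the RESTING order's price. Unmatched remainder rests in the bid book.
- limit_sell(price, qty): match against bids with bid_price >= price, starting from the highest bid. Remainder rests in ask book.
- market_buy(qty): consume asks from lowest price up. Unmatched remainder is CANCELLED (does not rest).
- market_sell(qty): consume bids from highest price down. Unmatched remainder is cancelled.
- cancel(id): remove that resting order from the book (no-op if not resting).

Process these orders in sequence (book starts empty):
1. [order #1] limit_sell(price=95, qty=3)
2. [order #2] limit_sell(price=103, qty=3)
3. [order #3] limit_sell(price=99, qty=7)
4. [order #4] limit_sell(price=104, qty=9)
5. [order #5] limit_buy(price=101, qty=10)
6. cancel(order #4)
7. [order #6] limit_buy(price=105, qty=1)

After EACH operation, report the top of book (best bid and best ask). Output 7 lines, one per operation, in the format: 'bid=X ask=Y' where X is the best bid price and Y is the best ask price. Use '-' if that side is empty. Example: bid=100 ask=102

After op 1 [order #1] limit_sell(price=95, qty=3): fills=none; bids=[-] asks=[#1:3@95]
After op 2 [order #2] limit_sell(price=103, qty=3): fills=none; bids=[-] asks=[#1:3@95 #2:3@103]
After op 3 [order #3] limit_sell(price=99, qty=7): fills=none; bids=[-] asks=[#1:3@95 #3:7@99 #2:3@103]
After op 4 [order #4] limit_sell(price=104, qty=9): fills=none; bids=[-] asks=[#1:3@95 #3:7@99 #2:3@103 #4:9@104]
After op 5 [order #5] limit_buy(price=101, qty=10): fills=#5x#1:3@95 #5x#3:7@99; bids=[-] asks=[#2:3@103 #4:9@104]
After op 6 cancel(order #4): fills=none; bids=[-] asks=[#2:3@103]
After op 7 [order #6] limit_buy(price=105, qty=1): fills=#6x#2:1@103; bids=[-] asks=[#2:2@103]

Answer: bid=- ask=95
bid=- ask=95
bid=- ask=95
bid=- ask=95
bid=- ask=103
bid=- ask=103
bid=- ask=103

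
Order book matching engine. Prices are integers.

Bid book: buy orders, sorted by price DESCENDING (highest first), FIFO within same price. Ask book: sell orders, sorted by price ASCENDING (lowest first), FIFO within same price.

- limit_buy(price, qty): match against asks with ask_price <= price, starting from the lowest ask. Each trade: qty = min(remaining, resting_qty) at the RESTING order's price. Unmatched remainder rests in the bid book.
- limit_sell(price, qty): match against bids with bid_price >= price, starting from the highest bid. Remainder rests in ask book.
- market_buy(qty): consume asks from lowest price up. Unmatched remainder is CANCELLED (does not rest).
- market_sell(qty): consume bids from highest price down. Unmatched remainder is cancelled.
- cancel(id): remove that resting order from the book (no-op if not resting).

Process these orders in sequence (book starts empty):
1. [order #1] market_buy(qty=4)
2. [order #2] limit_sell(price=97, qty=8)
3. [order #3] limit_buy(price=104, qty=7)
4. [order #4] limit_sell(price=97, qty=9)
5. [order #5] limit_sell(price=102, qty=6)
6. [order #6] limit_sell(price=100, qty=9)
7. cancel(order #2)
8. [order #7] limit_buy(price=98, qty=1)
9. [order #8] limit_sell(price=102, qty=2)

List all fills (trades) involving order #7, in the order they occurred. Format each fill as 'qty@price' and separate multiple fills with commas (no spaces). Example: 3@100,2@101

Answer: 1@97

Derivation:
After op 1 [order #1] market_buy(qty=4): fills=none; bids=[-] asks=[-]
After op 2 [order #2] limit_sell(price=97, qty=8): fills=none; bids=[-] asks=[#2:8@97]
After op 3 [order #3] limit_buy(price=104, qty=7): fills=#3x#2:7@97; bids=[-] asks=[#2:1@97]
After op 4 [order #4] limit_sell(price=97, qty=9): fills=none; bids=[-] asks=[#2:1@97 #4:9@97]
After op 5 [order #5] limit_sell(price=102, qty=6): fills=none; bids=[-] asks=[#2:1@97 #4:9@97 #5:6@102]
After op 6 [order #6] limit_sell(price=100, qty=9): fills=none; bids=[-] asks=[#2:1@97 #4:9@97 #6:9@100 #5:6@102]
After op 7 cancel(order #2): fills=none; bids=[-] asks=[#4:9@97 #6:9@100 #5:6@102]
After op 8 [order #7] limit_buy(price=98, qty=1): fills=#7x#4:1@97; bids=[-] asks=[#4:8@97 #6:9@100 #5:6@102]
After op 9 [order #8] limit_sell(price=102, qty=2): fills=none; bids=[-] asks=[#4:8@97 #6:9@100 #5:6@102 #8:2@102]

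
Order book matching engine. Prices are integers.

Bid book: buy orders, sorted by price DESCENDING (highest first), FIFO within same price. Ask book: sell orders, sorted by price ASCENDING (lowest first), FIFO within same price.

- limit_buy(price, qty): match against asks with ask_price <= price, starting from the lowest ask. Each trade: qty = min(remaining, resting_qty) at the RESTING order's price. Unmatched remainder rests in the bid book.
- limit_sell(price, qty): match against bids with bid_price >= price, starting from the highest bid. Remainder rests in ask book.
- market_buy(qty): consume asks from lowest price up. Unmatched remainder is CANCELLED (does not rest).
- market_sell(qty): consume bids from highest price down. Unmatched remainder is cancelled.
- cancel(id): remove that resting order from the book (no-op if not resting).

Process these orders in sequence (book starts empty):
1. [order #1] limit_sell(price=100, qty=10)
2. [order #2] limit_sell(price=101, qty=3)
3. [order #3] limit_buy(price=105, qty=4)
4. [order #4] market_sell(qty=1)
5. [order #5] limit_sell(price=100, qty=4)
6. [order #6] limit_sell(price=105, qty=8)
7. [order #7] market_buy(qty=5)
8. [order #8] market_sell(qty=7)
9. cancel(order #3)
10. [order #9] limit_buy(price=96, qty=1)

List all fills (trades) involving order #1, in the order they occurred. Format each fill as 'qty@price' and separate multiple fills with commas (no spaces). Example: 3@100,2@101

After op 1 [order #1] limit_sell(price=100, qty=10): fills=none; bids=[-] asks=[#1:10@100]
After op 2 [order #2] limit_sell(price=101, qty=3): fills=none; bids=[-] asks=[#1:10@100 #2:3@101]
After op 3 [order #3] limit_buy(price=105, qty=4): fills=#3x#1:4@100; bids=[-] asks=[#1:6@100 #2:3@101]
After op 4 [order #4] market_sell(qty=1): fills=none; bids=[-] asks=[#1:6@100 #2:3@101]
After op 5 [order #5] limit_sell(price=100, qty=4): fills=none; bids=[-] asks=[#1:6@100 #5:4@100 #2:3@101]
After op 6 [order #6] limit_sell(price=105, qty=8): fills=none; bids=[-] asks=[#1:6@100 #5:4@100 #2:3@101 #6:8@105]
After op 7 [order #7] market_buy(qty=5): fills=#7x#1:5@100; bids=[-] asks=[#1:1@100 #5:4@100 #2:3@101 #6:8@105]
After op 8 [order #8] market_sell(qty=7): fills=none; bids=[-] asks=[#1:1@100 #5:4@100 #2:3@101 #6:8@105]
After op 9 cancel(order #3): fills=none; bids=[-] asks=[#1:1@100 #5:4@100 #2:3@101 #6:8@105]
After op 10 [order #9] limit_buy(price=96, qty=1): fills=none; bids=[#9:1@96] asks=[#1:1@100 #5:4@100 #2:3@101 #6:8@105]

Answer: 4@100,5@100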